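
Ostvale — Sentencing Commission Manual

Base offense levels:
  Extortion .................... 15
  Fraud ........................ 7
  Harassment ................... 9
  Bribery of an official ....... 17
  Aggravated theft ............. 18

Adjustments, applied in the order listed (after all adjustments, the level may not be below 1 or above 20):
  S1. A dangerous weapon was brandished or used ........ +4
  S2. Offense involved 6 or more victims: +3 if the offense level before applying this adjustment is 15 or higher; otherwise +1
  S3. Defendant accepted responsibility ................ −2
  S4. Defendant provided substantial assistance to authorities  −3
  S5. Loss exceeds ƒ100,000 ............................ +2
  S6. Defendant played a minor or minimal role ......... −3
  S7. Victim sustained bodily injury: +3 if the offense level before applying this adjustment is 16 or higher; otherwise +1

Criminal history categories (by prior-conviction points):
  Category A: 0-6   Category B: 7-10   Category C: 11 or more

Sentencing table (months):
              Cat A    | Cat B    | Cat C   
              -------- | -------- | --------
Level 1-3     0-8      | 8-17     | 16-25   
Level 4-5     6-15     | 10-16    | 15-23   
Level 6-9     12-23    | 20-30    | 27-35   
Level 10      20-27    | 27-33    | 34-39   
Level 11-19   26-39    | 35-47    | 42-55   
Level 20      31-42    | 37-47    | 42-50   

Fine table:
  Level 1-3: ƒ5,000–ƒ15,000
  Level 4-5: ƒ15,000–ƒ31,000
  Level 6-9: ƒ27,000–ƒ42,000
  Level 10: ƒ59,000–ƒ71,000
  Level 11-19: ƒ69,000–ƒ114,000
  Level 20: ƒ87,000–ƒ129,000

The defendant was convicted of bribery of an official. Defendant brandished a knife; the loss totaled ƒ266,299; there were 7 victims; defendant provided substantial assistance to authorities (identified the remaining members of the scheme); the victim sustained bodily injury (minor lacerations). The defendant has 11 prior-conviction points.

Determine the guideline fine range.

ƒ87,000–ƒ129,000

Base offense level for bribery of an official: 17.
S1 applies: 17 + 4 = 21.
S2 applies (level before this adjustment is 21 ≥ 15, so +3): 21 + 3 = 24.
S3 does not apply.
S4 applies: 24 − 3 = 21.
S5 applies: 21 + 2 = 23.
S6 does not apply.
S7 applies (level before this adjustment is 23 ≥ 16, so +3): 23 + 3 = 26.
Level 26 exceeds the maximum of 20; capped at 20.
Final offense level: 20.
Level 20 falls in the 20 band.
Fine table: Level 20 → ƒ87,000–ƒ129,000.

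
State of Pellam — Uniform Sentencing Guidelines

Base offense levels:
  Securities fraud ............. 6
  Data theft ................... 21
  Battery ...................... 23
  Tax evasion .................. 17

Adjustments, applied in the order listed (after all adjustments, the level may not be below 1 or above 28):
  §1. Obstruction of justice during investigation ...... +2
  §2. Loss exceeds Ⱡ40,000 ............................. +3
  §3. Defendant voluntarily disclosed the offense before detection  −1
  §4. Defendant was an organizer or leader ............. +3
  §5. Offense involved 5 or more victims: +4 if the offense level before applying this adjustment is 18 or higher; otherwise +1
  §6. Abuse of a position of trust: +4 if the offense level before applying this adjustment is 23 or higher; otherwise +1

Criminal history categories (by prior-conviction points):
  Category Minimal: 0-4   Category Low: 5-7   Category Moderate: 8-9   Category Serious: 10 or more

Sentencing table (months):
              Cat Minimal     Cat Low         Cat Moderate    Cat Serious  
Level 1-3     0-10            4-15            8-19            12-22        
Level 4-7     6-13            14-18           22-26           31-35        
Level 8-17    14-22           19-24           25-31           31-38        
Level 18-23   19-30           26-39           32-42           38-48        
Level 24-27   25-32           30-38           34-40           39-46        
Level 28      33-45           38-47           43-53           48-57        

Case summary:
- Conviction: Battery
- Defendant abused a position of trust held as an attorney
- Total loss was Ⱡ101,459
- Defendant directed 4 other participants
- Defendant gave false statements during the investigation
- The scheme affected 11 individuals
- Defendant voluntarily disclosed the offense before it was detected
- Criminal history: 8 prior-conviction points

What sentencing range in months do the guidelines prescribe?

43-53 months

Base offense level for battery: 23.
§1 applies: 23 + 2 = 25.
§2 applies: 25 + 3 = 28.
§3 applies: 28 − 1 = 27.
§4 applies: 27 + 3 = 30.
§5 applies (level before this adjustment is 30 ≥ 18, so +4): 30 + 4 = 34.
§6 applies (level before this adjustment is 34 ≥ 23, so +4): 34 + 4 = 38.
Level 38 exceeds the maximum of 28; capped at 28.
Final offense level: 28.
Criminal history: 8 prior points → Category Moderate (8-9).
Level 28 falls in the 28 band.
Grid: Level 28 × Category Moderate = 43-53 months.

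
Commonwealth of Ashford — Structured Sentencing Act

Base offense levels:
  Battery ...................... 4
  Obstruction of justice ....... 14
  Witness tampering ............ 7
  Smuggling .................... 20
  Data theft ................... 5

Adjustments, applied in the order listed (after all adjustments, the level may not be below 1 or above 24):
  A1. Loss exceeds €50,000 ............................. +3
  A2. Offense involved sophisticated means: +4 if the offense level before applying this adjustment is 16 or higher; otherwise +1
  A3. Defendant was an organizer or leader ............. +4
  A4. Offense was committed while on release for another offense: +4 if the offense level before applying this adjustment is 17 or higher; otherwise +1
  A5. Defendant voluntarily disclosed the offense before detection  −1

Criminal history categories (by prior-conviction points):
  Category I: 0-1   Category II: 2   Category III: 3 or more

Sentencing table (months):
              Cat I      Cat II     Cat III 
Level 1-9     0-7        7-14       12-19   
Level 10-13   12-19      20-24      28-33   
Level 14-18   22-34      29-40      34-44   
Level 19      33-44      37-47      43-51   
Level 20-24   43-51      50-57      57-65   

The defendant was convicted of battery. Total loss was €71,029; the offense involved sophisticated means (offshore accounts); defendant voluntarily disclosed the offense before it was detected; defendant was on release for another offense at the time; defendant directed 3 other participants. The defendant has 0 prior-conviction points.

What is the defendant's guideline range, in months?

Base offense level for battery: 4.
A1 applies: 4 + 3 = 7.
A2 applies (level before this adjustment is 7 < 16, so +1): 7 + 1 = 8.
A3 applies: 8 + 4 = 12.
A4 applies (level before this adjustment is 12 < 17, so +1): 12 + 1 = 13.
A5 applies: 13 − 1 = 12.
Final offense level: 12.
Criminal history: 0 prior points → Category I (0-1).
Level 12 falls in the 10-13 band.
Grid: Level 10-13 × Category I = 12-19 months.

12-19 months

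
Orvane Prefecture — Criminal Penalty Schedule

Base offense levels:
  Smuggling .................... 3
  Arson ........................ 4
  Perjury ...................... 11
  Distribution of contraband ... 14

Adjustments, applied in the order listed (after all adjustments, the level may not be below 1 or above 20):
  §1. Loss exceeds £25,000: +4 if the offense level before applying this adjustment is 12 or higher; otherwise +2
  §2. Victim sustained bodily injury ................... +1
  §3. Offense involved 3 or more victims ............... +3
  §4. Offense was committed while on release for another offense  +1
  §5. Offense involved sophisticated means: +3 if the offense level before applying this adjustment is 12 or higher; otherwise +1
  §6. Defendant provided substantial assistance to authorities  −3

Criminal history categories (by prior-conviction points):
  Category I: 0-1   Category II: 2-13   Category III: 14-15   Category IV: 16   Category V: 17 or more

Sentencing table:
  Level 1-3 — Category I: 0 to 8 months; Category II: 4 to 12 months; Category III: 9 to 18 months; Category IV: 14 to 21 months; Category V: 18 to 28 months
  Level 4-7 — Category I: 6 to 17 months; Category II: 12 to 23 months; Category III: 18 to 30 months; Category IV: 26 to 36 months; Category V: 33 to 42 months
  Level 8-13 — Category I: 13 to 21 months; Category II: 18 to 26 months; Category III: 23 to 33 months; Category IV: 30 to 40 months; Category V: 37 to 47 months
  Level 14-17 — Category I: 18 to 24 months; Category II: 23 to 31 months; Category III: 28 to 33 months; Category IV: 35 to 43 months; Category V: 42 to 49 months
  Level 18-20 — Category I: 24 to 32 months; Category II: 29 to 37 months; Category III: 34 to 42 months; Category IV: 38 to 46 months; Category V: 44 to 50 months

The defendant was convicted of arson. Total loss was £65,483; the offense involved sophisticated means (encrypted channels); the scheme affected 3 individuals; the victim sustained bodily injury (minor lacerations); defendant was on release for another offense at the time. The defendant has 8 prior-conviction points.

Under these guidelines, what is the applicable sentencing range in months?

18-26 months

Base offense level for arson: 4.
§1 applies (level before this adjustment is 4 < 12, so +2): 4 + 2 = 6.
§2 applies: 6 + 1 = 7.
§3 applies: 7 + 3 = 10.
§4 applies: 10 + 1 = 11.
§5 applies (level before this adjustment is 11 < 12, so +1): 11 + 1 = 12.
§6 does not apply.
Final offense level: 12.
Criminal history: 8 prior points → Category II (2-13).
Level 12 falls in the 8-13 band.
Grid: Level 8-13 × Category II = 18-26 months.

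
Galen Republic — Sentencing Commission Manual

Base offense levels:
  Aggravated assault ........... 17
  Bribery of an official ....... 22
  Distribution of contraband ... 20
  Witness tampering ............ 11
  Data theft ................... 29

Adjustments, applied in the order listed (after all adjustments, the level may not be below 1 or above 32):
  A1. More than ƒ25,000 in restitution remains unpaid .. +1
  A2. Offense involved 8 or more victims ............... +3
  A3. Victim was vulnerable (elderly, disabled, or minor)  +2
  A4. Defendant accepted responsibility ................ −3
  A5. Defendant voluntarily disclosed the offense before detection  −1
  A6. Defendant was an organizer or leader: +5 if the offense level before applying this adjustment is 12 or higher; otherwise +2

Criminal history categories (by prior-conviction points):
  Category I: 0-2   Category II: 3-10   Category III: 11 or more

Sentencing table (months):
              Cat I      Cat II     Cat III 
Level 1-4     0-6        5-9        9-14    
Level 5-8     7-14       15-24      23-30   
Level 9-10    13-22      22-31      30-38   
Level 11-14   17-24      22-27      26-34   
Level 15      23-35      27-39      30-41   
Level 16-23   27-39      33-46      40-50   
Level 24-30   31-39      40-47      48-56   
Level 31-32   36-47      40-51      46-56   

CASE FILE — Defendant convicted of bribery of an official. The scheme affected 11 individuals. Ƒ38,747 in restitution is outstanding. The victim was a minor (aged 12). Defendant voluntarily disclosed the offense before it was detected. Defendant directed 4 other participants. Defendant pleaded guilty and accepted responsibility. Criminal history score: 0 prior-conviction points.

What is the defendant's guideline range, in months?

31-39 months

Base offense level for bribery of an official: 22.
A1 applies: 22 + 1 = 23.
A2 applies: 23 + 3 = 26.
A3 applies: 26 + 2 = 28.
A4 applies: 28 − 3 = 25.
A5 applies: 25 − 1 = 24.
A6 applies (level before this adjustment is 24 ≥ 12, so +5): 24 + 5 = 29.
Final offense level: 29.
Criminal history: 0 prior points → Category I (0-2).
Level 29 falls in the 24-30 band.
Grid: Level 24-30 × Category I = 31-39 months.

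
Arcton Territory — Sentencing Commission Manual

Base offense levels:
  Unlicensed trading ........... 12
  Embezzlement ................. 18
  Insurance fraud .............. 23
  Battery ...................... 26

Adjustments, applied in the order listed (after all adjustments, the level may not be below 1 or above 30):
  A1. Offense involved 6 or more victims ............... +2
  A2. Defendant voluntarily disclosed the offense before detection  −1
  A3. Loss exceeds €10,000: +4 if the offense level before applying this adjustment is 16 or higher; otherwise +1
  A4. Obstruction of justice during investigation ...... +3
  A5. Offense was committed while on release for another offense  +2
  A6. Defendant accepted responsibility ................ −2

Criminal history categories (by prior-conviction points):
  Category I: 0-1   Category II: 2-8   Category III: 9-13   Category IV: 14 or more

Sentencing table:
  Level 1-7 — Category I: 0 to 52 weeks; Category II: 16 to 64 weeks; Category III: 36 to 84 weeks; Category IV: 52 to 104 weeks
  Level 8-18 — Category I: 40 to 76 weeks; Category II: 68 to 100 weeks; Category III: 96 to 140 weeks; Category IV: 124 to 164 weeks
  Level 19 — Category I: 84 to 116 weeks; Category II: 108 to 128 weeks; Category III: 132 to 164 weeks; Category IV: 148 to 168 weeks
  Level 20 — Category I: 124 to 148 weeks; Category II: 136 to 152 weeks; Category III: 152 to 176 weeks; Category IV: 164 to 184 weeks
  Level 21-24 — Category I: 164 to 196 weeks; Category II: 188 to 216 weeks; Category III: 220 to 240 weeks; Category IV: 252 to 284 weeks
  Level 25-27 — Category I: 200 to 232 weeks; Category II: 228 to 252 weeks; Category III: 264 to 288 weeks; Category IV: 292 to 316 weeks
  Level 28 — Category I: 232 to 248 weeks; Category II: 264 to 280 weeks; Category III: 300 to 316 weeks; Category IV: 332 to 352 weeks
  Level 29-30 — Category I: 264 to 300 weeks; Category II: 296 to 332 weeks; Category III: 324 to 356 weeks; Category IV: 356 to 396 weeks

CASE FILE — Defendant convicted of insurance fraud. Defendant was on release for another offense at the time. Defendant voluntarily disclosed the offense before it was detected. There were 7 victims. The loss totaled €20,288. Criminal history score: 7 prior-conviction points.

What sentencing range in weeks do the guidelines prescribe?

296-332 weeks

Base offense level for insurance fraud: 23.
A1 applies: 23 + 2 = 25.
A2 applies: 25 − 1 = 24.
A3 applies (level before this adjustment is 24 ≥ 16, so +4): 24 + 4 = 28.
A4 does not apply.
A5 applies: 28 + 2 = 30.
Final offense level: 30.
Criminal history: 7 prior points → Category II (2-8).
Level 30 falls in the 29-30 band.
Grid: Level 29-30 × Category II = 296-332 weeks.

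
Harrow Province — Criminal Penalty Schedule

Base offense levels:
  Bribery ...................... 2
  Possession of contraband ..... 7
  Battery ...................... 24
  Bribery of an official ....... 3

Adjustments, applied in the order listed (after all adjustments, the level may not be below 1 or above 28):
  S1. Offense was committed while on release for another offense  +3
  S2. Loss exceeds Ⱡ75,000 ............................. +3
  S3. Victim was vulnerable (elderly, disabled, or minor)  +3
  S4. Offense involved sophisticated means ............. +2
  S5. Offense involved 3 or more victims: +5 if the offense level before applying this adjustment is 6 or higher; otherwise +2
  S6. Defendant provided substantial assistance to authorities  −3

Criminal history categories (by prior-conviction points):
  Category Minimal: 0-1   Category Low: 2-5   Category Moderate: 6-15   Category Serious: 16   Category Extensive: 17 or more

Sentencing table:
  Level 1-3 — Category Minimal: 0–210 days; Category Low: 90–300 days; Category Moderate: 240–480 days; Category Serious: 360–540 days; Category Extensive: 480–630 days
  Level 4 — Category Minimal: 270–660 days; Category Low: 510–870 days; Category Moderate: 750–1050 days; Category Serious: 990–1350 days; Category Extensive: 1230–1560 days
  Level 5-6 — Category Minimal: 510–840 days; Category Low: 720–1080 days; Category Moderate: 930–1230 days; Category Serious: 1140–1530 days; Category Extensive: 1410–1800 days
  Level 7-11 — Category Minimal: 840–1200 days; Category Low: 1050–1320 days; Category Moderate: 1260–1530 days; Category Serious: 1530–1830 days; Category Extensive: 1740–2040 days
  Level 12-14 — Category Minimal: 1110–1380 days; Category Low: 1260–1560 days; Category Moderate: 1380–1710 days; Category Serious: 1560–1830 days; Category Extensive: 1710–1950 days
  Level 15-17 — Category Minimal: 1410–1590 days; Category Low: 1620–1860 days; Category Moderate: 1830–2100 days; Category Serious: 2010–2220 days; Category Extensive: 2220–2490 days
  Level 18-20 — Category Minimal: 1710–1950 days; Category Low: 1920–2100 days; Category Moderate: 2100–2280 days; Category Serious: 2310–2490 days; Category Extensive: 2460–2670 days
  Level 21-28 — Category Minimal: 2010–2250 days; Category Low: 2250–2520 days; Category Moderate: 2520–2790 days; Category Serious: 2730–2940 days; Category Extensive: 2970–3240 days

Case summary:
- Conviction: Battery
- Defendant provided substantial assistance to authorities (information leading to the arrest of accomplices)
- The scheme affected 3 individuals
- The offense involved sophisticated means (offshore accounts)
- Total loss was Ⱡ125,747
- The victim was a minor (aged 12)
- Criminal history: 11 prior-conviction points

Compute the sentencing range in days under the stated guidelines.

Base offense level for battery: 24.
S2 applies: 24 + 3 = 27.
S3 applies: 27 + 3 = 30.
S4 applies: 30 + 2 = 32.
S5 applies (level before this adjustment is 32 ≥ 6, so +5): 32 + 5 = 37.
S6 applies: 37 − 3 = 34.
Level 34 exceeds the maximum of 28; capped at 28.
Final offense level: 28.
Criminal history: 11 prior points → Category Moderate (6-15).
Level 28 falls in the 21-28 band.
Grid: Level 21-28 × Category Moderate = 2520-2790 days.

2520-2790 days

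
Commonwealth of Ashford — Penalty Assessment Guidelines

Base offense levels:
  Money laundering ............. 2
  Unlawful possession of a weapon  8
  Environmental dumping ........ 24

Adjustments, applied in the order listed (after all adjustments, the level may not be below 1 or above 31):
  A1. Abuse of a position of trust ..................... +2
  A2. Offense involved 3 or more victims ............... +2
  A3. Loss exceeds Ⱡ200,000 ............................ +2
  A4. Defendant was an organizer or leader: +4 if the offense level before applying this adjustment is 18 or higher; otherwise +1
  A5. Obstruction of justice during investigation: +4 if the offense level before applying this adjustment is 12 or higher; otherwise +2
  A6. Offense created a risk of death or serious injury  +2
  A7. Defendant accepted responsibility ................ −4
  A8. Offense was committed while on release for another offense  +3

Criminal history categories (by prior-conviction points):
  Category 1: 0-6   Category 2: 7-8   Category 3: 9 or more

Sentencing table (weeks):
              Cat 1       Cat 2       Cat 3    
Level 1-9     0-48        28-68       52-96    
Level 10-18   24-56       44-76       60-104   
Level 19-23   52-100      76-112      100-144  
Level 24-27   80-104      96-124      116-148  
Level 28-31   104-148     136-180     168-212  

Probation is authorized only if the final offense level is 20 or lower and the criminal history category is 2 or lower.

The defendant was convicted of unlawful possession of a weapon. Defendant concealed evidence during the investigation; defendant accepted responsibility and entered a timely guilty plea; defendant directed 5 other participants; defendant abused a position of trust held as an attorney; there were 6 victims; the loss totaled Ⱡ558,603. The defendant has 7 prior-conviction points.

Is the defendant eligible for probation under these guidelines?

Yes

Base offense level for unlawful possession of a weapon: 8.
A1 applies: 8 + 2 = 10.
A2 applies: 10 + 2 = 12.
A3 applies: 12 + 2 = 14.
A4 applies (level before this adjustment is 14 < 18, so +1): 14 + 1 = 15.
A5 applies (level before this adjustment is 15 ≥ 12, so +4): 15 + 4 = 19.
A6 does not apply.
A7 applies: 19 − 4 = 15.
Final offense level: 15.
Criminal history: 7 prior points → Category 2 (7-8).
Level 15 falls in the 10-18 band.
Grid: Level 10-18 × Category 2 = 44-76 weeks.
Probation check: level 15 ≤ 20 and category 2 ≤ 2 → eligible.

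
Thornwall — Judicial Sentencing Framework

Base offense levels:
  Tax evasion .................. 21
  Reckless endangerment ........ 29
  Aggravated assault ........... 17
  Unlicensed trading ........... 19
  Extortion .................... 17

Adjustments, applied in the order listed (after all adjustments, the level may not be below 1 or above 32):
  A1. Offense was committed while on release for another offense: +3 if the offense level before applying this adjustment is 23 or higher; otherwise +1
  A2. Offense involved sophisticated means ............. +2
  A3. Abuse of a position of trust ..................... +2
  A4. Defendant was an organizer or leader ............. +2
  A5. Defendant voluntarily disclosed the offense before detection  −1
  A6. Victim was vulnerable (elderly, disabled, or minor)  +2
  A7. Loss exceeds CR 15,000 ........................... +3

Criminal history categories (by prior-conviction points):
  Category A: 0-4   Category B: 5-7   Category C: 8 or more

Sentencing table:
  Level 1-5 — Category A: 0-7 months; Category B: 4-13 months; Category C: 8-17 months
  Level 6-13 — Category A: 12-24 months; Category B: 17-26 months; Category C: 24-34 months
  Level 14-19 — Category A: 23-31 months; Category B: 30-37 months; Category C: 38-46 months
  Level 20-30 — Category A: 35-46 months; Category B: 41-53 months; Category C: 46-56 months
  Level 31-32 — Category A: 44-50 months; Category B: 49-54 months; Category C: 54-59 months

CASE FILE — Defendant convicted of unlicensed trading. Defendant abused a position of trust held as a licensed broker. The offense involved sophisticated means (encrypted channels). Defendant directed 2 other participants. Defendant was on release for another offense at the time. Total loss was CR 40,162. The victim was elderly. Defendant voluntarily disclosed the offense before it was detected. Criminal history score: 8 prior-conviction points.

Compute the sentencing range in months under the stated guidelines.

46-56 months

Base offense level for unlicensed trading: 19.
A1 applies (level before this adjustment is 19 < 23, so +1): 19 + 1 = 20.
A2 applies: 20 + 2 = 22.
A3 applies: 22 + 2 = 24.
A4 applies: 24 + 2 = 26.
A5 applies: 26 − 1 = 25.
A6 applies: 25 + 2 = 27.
A7 applies: 27 + 3 = 30.
Final offense level: 30.
Criminal history: 8 prior points → Category C (8+).
Level 30 falls in the 20-30 band.
Grid: Level 20-30 × Category C = 46-56 months.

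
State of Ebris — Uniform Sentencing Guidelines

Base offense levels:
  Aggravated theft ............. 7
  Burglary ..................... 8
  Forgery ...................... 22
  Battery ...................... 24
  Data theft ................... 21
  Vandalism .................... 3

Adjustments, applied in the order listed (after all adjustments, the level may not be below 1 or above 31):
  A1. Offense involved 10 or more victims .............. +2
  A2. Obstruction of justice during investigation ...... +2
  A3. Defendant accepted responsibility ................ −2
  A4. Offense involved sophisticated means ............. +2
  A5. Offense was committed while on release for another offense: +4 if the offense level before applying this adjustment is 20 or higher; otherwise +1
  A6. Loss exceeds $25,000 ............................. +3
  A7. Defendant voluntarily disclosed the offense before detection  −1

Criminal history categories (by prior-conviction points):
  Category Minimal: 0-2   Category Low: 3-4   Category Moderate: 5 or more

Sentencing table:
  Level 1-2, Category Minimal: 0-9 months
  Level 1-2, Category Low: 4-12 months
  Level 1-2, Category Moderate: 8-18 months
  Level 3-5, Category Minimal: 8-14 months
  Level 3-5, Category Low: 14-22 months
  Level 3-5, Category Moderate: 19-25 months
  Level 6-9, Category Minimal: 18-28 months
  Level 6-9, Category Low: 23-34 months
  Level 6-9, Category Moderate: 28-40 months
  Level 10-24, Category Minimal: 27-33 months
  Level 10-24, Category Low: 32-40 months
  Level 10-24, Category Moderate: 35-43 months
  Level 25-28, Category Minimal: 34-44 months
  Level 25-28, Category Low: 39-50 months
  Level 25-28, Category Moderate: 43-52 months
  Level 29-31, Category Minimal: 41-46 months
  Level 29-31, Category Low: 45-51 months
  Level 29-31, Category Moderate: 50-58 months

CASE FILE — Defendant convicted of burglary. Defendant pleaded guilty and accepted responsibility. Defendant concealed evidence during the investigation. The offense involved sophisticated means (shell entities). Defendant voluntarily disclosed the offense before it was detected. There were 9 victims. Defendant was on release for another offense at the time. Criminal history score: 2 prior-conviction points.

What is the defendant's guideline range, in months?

Base offense level for burglary: 8.
A2 applies: 8 + 2 = 10.
A3 applies: 10 − 2 = 8.
A4 applies: 8 + 2 = 10.
A5 applies (level before this adjustment is 10 < 20, so +1): 10 + 1 = 11.
A7 applies: 11 − 1 = 10.
Final offense level: 10.
Criminal history: 2 prior points → Category Minimal (0-2).
Level 10 falls in the 10-24 band.
Grid: Level 10-24 × Category Minimal = 27-33 months.

27-33 months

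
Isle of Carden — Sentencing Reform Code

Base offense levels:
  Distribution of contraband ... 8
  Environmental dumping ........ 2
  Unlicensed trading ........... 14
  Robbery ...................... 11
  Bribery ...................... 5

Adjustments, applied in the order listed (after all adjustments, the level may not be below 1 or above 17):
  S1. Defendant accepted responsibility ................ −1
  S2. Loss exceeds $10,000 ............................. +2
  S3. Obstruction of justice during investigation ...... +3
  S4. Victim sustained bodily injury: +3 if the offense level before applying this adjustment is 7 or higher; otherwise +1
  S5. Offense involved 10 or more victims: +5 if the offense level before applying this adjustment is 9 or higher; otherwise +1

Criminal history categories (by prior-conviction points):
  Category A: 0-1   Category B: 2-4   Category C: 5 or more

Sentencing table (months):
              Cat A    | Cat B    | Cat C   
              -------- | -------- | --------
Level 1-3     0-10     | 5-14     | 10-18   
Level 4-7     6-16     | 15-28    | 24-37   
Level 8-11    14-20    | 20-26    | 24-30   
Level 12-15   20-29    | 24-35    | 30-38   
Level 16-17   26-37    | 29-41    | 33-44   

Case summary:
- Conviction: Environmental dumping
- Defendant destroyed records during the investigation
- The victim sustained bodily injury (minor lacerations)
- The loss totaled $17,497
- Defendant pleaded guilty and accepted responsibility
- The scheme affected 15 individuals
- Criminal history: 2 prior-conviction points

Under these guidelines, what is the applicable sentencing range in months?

20-26 months

Base offense level for environmental dumping: 2.
S1 applies: 2 − 1 = 1.
S2 applies: 1 + 2 = 3.
S3 applies: 3 + 3 = 6.
S4 applies (level before this adjustment is 6 < 7, so +1): 6 + 1 = 7.
S5 applies (level before this adjustment is 7 < 9, so +1): 7 + 1 = 8.
Final offense level: 8.
Criminal history: 2 prior points → Category B (2-4).
Level 8 falls in the 8-11 band.
Grid: Level 8-11 × Category B = 20-26 months.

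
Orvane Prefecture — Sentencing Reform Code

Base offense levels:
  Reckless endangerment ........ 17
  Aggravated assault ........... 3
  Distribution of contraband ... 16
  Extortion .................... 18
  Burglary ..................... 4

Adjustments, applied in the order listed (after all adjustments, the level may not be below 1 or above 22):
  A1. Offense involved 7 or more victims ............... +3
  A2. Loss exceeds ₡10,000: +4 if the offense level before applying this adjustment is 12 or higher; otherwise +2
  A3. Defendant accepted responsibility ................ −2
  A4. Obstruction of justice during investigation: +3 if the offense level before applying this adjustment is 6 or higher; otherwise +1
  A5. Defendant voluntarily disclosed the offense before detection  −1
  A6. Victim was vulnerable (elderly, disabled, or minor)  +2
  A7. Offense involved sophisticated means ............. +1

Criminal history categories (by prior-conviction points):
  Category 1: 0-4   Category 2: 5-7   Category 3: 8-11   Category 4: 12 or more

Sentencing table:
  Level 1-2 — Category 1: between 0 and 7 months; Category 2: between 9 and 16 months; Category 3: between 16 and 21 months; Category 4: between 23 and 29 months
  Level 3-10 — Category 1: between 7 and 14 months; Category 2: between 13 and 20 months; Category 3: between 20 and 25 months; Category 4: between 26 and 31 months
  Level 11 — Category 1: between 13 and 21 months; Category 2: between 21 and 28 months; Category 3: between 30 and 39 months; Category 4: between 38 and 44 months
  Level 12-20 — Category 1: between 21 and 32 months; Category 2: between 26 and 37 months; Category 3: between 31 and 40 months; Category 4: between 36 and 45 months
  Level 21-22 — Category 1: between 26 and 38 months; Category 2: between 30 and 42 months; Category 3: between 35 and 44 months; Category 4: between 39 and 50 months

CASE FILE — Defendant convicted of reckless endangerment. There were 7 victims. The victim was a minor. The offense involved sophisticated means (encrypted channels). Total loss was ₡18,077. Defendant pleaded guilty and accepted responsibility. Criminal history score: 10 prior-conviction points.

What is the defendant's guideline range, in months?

Base offense level for reckless endangerment: 17.
A1 applies: 17 + 3 = 20.
A2 applies (level before this adjustment is 20 ≥ 12, so +4): 20 + 4 = 24.
A3 applies: 24 − 2 = 22.
A4 does not apply.
A6 applies: 22 + 2 = 24.
A7 applies: 24 + 1 = 25.
Level 25 exceeds the maximum of 22; capped at 22.
Final offense level: 22.
Criminal history: 10 prior points → Category 3 (8-11).
Level 22 falls in the 21-22 band.
Grid: Level 21-22 × Category 3 = 35-44 months.

35-44 months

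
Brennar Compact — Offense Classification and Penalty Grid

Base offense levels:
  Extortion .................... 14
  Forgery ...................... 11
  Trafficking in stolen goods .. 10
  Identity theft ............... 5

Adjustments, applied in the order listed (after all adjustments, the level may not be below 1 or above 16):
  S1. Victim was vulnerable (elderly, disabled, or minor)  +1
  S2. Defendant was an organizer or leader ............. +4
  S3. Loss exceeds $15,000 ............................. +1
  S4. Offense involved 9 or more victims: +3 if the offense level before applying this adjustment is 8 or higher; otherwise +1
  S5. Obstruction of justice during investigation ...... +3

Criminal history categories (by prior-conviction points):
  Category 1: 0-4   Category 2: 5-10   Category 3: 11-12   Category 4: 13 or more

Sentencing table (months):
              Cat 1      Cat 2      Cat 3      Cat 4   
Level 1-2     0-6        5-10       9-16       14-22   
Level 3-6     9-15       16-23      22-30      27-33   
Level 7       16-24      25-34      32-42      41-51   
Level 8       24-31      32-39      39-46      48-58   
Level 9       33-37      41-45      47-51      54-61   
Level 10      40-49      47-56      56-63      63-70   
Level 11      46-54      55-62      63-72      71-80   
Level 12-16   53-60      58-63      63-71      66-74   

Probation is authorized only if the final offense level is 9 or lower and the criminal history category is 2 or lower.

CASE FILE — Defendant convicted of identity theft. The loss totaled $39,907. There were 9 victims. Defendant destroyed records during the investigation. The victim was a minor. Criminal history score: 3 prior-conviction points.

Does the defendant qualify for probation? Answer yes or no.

Base offense level for identity theft: 5.
S1 applies: 5 + 1 = 6.
S2 does not apply.
S3 applies: 6 + 1 = 7.
S4 applies (level before this adjustment is 7 < 8, so +1): 7 + 1 = 8.
S5 applies: 8 + 3 = 11.
Final offense level: 11.
Criminal history: 3 prior points → Category 1 (0-4).
Level 11 falls in the 11 band.
Grid: Level 11 × Category 1 = 46-54 months.
Probation check: level 11 > 9 and category 1 ≤ 2 → not eligible.

No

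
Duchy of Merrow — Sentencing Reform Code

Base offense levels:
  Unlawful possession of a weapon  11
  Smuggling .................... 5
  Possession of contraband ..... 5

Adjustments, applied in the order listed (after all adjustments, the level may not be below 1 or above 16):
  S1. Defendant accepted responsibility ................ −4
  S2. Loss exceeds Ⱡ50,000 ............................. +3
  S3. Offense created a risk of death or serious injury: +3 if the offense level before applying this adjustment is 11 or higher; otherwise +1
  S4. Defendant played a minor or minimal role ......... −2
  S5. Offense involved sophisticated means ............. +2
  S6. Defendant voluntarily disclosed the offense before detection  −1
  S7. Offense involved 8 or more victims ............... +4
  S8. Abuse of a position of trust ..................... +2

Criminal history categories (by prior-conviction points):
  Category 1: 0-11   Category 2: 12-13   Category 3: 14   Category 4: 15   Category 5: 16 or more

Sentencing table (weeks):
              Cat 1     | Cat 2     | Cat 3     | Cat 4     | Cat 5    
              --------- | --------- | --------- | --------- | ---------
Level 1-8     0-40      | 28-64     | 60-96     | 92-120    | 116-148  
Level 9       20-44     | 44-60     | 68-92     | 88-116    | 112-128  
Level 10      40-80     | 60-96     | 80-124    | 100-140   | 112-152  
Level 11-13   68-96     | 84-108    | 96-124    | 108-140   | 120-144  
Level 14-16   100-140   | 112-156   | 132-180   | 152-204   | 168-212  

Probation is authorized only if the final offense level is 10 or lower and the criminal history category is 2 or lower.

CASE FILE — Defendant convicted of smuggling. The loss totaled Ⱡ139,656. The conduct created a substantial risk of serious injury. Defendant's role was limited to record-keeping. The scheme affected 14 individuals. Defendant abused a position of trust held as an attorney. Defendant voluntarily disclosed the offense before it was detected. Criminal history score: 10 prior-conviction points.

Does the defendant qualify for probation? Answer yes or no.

No

Base offense level for smuggling: 5.
S1 does not apply.
S2 applies: 5 + 3 = 8.
S3 applies (level before this adjustment is 8 < 11, so +1): 8 + 1 = 9.
S4 applies: 9 − 2 = 7.
S5 does not apply.
S6 applies: 7 − 1 = 6.
S7 applies: 6 + 4 = 10.
S8 applies: 10 + 2 = 12.
Final offense level: 12.
Criminal history: 10 prior points → Category 1 (0-11).
Level 12 falls in the 11-13 band.
Grid: Level 11-13 × Category 1 = 68-96 weeks.
Probation check: level 12 > 10 and category 1 ≤ 2 → not eligible.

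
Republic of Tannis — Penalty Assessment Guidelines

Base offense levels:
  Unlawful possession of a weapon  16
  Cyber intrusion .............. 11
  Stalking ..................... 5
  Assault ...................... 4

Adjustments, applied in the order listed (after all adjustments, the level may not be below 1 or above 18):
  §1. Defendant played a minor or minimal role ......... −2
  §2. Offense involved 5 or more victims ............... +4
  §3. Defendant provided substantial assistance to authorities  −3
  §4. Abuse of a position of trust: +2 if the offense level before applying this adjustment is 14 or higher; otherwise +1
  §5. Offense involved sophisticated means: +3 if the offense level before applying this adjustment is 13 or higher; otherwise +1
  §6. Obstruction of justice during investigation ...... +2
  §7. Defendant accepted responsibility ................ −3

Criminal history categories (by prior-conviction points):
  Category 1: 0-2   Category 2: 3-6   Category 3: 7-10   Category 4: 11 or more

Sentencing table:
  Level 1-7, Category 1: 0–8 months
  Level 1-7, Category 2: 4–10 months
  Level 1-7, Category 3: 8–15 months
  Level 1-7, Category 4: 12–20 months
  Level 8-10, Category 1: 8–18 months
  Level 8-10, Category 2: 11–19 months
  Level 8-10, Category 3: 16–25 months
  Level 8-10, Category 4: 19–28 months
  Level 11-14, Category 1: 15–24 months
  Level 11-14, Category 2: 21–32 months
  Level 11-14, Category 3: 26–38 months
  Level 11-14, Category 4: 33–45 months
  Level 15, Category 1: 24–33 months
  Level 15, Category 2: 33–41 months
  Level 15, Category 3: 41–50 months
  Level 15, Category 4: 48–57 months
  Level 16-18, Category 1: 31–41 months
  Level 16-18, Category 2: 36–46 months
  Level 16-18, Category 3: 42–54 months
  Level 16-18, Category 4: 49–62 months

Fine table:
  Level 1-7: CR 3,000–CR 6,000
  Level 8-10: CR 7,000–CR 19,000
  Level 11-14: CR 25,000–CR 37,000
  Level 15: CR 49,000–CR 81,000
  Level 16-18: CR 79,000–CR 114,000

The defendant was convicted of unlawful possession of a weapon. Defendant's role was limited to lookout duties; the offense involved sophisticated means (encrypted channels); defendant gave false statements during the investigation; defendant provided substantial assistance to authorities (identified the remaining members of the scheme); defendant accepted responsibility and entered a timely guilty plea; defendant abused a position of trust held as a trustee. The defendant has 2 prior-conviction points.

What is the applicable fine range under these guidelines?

CR 25,000–CR 37,000

Base offense level for unlawful possession of a weapon: 16.
§1 applies: 16 − 2 = 14.
§2 does not apply.
§3 applies: 14 − 3 = 11.
§4 applies (level before this adjustment is 11 < 14, so +1): 11 + 1 = 12.
§5 applies (level before this adjustment is 12 < 13, so +1): 12 + 1 = 13.
§6 applies: 13 + 2 = 15.
§7 applies: 15 − 3 = 12.
Final offense level: 12.
Level 12 falls in the 11-14 band.
Fine table: Level 11-14 → CR 25,000–CR 37,000.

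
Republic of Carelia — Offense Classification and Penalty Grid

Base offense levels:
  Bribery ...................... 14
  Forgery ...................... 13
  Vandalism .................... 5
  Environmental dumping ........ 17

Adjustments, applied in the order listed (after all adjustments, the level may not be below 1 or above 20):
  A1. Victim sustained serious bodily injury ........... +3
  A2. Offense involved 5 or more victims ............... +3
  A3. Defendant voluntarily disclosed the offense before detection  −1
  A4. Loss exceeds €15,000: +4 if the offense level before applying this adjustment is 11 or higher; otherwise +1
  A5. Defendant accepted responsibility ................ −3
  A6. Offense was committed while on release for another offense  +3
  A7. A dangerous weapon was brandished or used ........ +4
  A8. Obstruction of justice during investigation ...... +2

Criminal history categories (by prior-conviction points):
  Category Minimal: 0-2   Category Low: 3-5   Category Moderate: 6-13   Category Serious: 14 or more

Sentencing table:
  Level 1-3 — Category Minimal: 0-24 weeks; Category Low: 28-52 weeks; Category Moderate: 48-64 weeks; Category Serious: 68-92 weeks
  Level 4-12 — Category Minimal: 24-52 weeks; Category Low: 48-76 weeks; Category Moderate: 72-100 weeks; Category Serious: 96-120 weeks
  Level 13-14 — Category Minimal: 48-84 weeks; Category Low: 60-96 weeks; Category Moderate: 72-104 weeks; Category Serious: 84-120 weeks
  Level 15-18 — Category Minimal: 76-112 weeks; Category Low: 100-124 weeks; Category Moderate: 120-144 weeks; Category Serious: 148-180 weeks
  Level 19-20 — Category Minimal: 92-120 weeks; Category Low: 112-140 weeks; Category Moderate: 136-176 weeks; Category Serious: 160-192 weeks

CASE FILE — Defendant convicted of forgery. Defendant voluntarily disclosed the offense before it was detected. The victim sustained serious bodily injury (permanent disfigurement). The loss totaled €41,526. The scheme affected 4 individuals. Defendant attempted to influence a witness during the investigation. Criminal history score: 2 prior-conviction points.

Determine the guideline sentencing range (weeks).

92-120 weeks

Base offense level for forgery: 13.
A1 applies: 13 + 3 = 16.
A2 does not apply.
A3 applies: 16 − 1 = 15.
A4 applies (level before this adjustment is 15 ≥ 11, so +4): 15 + 4 = 19.
A5 does not apply.
A6 does not apply.
A8 applies: 19 + 2 = 21.
Level 21 exceeds the maximum of 20; capped at 20.
Final offense level: 20.
Criminal history: 2 prior points → Category Minimal (0-2).
Level 20 falls in the 19-20 band.
Grid: Level 19-20 × Category Minimal = 92-120 weeks.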